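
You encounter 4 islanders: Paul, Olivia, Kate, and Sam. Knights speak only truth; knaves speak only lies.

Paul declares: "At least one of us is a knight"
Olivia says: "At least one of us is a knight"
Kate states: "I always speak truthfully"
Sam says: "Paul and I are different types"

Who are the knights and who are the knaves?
Paul is a knave.
Olivia is a knave.
Kate is a knave.
Sam is a knave.

Verification:
- Paul (knave) says "At least one of us is a knight" - this is FALSE (a lie) because no one is a knight.
- Olivia (knave) says "At least one of us is a knight" - this is FALSE (a lie) because no one is a knight.
- Kate (knave) says "I always speak truthfully" - this is FALSE (a lie) because Kate is a knave.
- Sam (knave) says "Paul and I are different types" - this is FALSE (a lie) because Sam is a knave and Paul is a knave.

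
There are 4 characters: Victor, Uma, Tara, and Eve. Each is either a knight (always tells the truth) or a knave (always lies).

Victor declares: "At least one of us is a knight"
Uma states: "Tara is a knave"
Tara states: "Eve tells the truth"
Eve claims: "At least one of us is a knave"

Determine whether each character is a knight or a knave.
Victor is a knight.
Uma is a knave.
Tara is a knight.
Eve is a knight.

Verification:
- Victor (knight) says "At least one of us is a knight" - this is TRUE because Victor, Tara, and Eve are knights.
- Uma (knave) says "Tara is a knave" - this is FALSE (a lie) because Tara is a knight.
- Tara (knight) says "Eve tells the truth" - this is TRUE because Eve is a knight.
- Eve (knight) says "At least one of us is a knave" - this is TRUE because Uma is a knave.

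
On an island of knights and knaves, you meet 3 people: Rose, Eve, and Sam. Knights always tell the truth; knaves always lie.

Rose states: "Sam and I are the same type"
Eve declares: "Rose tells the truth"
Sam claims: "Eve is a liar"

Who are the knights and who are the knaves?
Rose is a knave.
Eve is a knave.
Sam is a knight.

Verification:
- Rose (knave) says "Sam and I are the same type" - this is FALSE (a lie) because Rose is a knave and Sam is a knight.
- Eve (knave) says "Rose tells the truth" - this is FALSE (a lie) because Rose is a knave.
- Sam (knight) says "Eve is a liar" - this is TRUE because Eve is a knave.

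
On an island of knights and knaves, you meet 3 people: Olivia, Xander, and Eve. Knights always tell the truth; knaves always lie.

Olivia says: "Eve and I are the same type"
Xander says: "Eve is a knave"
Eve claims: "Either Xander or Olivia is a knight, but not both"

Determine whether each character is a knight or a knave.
Olivia is a knight.
Xander is a knave.
Eve is a knight.

Verification:
- Olivia (knight) says "Eve and I are the same type" - this is TRUE because Olivia is a knight and Eve is a knight.
- Xander (knave) says "Eve is a knave" - this is FALSE (a lie) because Eve is a knight.
- Eve (knight) says "Either Xander or Olivia is a knight, but not both" - this is TRUE because Xander is a knave and Olivia is a knight.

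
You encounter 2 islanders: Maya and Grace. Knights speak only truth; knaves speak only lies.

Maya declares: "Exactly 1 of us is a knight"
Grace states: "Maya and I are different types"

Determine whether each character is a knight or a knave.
Maya is a knave.
Grace is a knave.

Verification:
- Maya (knave) says "Exactly 1 of us is a knight" - this is FALSE (a lie) because there are 0 knights.
- Grace (knave) says "Maya and I are different types" - this is FALSE (a lie) because Grace is a knave and Maya is a knave.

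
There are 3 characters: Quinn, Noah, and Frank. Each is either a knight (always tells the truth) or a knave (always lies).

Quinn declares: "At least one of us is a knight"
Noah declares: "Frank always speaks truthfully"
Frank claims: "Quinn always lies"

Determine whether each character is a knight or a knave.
Quinn is a knight.
Noah is a knave.
Frank is a knave.

Verification:
- Quinn (knight) says "At least one of us is a knight" - this is TRUE because Quinn is a knight.
- Noah (knave) says "Frank always speaks truthfully" - this is FALSE (a lie) because Frank is a knave.
- Frank (knave) says "Quinn always lies" - this is FALSE (a lie) because Quinn is a knight.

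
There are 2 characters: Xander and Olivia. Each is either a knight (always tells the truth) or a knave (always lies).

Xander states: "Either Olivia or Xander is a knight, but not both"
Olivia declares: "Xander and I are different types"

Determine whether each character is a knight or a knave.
Xander is a knave.
Olivia is a knave.

Verification:
- Xander (knave) says "Either Olivia or Xander is a knight, but not both" - this is FALSE (a lie) because Olivia is a knave and Xander is a knave.
- Olivia (knave) says "Xander and I are different types" - this is FALSE (a lie) because Olivia is a knave and Xander is a knave.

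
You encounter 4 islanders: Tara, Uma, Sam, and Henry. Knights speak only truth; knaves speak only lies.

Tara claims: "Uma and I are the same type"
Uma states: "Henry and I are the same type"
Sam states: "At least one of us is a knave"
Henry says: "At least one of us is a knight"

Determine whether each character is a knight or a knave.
Tara is a knave.
Uma is a knight.
Sam is a knight.
Henry is a knight.

Verification:
- Tara (knave) says "Uma and I are the same type" - this is FALSE (a lie) because Tara is a knave and Uma is a knight.
- Uma (knight) says "Henry and I are the same type" - this is TRUE because Uma is a knight and Henry is a knight.
- Sam (knight) says "At least one of us is a knave" - this is TRUE because Tara is a knave.
- Henry (knight) says "At least one of us is a knight" - this is TRUE because Uma, Sam, and Henry are knights.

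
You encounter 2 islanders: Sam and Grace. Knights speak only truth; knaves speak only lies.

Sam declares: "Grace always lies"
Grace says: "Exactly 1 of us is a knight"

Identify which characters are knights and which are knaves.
Sam is a knave.
Grace is a knight.

Verification:
- Sam (knave) says "Grace always lies" - this is FALSE (a lie) because Grace is a knight.
- Grace (knight) says "Exactly 1 of us is a knight" - this is TRUE because there are 1 knights.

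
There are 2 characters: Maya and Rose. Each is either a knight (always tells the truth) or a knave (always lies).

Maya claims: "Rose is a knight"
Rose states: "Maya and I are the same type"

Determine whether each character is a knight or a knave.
Maya is a knight.
Rose is a knight.

Verification:
- Maya (knight) says "Rose is a knight" - this is TRUE because Rose is a knight.
- Rose (knight) says "Maya and I are the same type" - this is TRUE because Rose is a knight and Maya is a knight.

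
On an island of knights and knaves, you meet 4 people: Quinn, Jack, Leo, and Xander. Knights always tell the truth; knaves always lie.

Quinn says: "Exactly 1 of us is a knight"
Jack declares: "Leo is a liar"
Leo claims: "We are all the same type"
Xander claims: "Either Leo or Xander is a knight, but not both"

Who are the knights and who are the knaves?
Quinn is a knave.
Jack is a knight.
Leo is a knave.
Xander is a knight.

Verification:
- Quinn (knave) says "Exactly 1 of us is a knight" - this is FALSE (a lie) because there are 2 knights.
- Jack (knight) says "Leo is a liar" - this is TRUE because Leo is a knave.
- Leo (knave) says "We are all the same type" - this is FALSE (a lie) because Jack and Xander are knights and Quinn and Leo are knaves.
- Xander (knight) says "Either Leo or Xander is a knight, but not both" - this is TRUE because Leo is a knave and Xander is a knight.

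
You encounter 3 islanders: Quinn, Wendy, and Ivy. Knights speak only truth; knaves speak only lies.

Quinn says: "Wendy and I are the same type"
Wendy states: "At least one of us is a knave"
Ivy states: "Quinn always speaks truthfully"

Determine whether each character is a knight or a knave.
Quinn is a knave.
Wendy is a knight.
Ivy is a knave.

Verification:
- Quinn (knave) says "Wendy and I are the same type" - this is FALSE (a lie) because Quinn is a knave and Wendy is a knight.
- Wendy (knight) says "At least one of us is a knave" - this is TRUE because Quinn and Ivy are knaves.
- Ivy (knave) says "Quinn always speaks truthfully" - this is FALSE (a lie) because Quinn is a knave.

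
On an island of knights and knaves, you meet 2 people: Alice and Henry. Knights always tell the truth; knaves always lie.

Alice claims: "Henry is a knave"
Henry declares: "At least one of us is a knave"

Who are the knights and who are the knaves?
Alice is a knave.
Henry is a knight.

Verification:
- Alice (knave) says "Henry is a knave" - this is FALSE (a lie) because Henry is a knight.
- Henry (knight) says "At least one of us is a knave" - this is TRUE because Alice is a knave.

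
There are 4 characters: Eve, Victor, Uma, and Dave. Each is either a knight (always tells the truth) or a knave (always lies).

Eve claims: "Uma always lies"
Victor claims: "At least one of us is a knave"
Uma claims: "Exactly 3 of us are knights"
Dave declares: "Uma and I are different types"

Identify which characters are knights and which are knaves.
Eve is a knight.
Victor is a knight.
Uma is a knave.
Dave is a knave.

Verification:
- Eve (knight) says "Uma always lies" - this is TRUE because Uma is a knave.
- Victor (knight) says "At least one of us is a knave" - this is TRUE because Uma and Dave are knaves.
- Uma (knave) says "Exactly 3 of us are knights" - this is FALSE (a lie) because there are 2 knights.
- Dave (knave) says "Uma and I are different types" - this is FALSE (a lie) because Dave is a knave and Uma is a knave.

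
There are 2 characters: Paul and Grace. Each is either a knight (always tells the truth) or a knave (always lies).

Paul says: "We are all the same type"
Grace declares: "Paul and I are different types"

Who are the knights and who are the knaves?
Paul is a knave.
Grace is a knight.

Verification:
- Paul (knave) says "We are all the same type" - this is FALSE (a lie) because Grace is a knight and Paul is a knave.
- Grace (knight) says "Paul and I are different types" - this is TRUE because Grace is a knight and Paul is a knave.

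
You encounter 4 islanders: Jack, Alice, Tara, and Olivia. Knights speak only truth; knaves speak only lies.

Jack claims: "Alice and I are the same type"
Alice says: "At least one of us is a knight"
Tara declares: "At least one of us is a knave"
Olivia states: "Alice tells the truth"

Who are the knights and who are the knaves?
Jack is a knave.
Alice is a knight.
Tara is a knight.
Olivia is a knight.

Verification:
- Jack (knave) says "Alice and I are the same type" - this is FALSE (a lie) because Jack is a knave and Alice is a knight.
- Alice (knight) says "At least one of us is a knight" - this is TRUE because Alice, Tara, and Olivia are knights.
- Tara (knight) says "At least one of us is a knave" - this is TRUE because Jack is a knave.
- Olivia (knight) says "Alice tells the truth" - this is TRUE because Alice is a knight.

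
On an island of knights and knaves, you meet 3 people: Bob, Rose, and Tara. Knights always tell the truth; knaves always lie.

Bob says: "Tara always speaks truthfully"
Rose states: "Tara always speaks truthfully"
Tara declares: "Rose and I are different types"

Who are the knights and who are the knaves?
Bob is a knave.
Rose is a knave.
Tara is a knave.

Verification:
- Bob (knave) says "Tara always speaks truthfully" - this is FALSE (a lie) because Tara is a knave.
- Rose (knave) says "Tara always speaks truthfully" - this is FALSE (a lie) because Tara is a knave.
- Tara (knave) says "Rose and I are different types" - this is FALSE (a lie) because Tara is a knave and Rose is a knave.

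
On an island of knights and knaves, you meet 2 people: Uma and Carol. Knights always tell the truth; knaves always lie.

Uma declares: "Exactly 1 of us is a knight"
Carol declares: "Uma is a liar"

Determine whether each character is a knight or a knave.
Uma is a knight.
Carol is a knave.

Verification:
- Uma (knight) says "Exactly 1 of us is a knight" - this is TRUE because there are 1 knights.
- Carol (knave) says "Uma is a liar" - this is FALSE (a lie) because Uma is a knight.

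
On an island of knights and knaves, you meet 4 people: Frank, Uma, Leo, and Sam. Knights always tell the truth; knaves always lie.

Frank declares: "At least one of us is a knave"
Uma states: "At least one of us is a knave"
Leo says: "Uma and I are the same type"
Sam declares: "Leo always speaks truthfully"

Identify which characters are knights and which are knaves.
Frank is a knight.
Uma is a knight.
Leo is a knave.
Sam is a knave.

Verification:
- Frank (knight) says "At least one of us is a knave" - this is TRUE because Leo and Sam are knaves.
- Uma (knight) says "At least one of us is a knave" - this is TRUE because Leo and Sam are knaves.
- Leo (knave) says "Uma and I are the same type" - this is FALSE (a lie) because Leo is a knave and Uma is a knight.
- Sam (knave) says "Leo always speaks truthfully" - this is FALSE (a lie) because Leo is a knave.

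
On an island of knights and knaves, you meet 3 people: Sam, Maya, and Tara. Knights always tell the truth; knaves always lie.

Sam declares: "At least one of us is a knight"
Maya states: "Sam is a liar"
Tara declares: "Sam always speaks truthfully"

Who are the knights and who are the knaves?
Sam is a knight.
Maya is a knave.
Tara is a knight.

Verification:
- Sam (knight) says "At least one of us is a knight" - this is TRUE because Sam and Tara are knights.
- Maya (knave) says "Sam is a liar" - this is FALSE (a lie) because Sam is a knight.
- Tara (knight) says "Sam always speaks truthfully" - this is TRUE because Sam is a knight.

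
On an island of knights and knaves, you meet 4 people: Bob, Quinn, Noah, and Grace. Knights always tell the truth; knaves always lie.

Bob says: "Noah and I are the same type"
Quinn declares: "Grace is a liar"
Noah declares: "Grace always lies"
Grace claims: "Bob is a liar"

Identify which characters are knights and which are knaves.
Bob is a knight.
Quinn is a knight.
Noah is a knight.
Grace is a knave.

Verification:
- Bob (knight) says "Noah and I are the same type" - this is TRUE because Bob is a knight and Noah is a knight.
- Quinn (knight) says "Grace is a liar" - this is TRUE because Grace is a knave.
- Noah (knight) says "Grace always lies" - this is TRUE because Grace is a knave.
- Grace (knave) says "Bob is a liar" - this is FALSE (a lie) because Bob is a knight.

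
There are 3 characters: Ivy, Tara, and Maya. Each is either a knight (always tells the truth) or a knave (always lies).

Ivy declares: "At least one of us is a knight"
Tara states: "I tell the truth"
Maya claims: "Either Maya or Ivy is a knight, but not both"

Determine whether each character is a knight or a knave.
Ivy is a knave.
Tara is a knave.
Maya is a knave.

Verification:
- Ivy (knave) says "At least one of us is a knight" - this is FALSE (a lie) because no one is a knight.
- Tara (knave) says "I tell the truth" - this is FALSE (a lie) because Tara is a knave.
- Maya (knave) says "Either Maya or Ivy is a knight, but not both" - this is FALSE (a lie) because Maya is a knave and Ivy is a knave.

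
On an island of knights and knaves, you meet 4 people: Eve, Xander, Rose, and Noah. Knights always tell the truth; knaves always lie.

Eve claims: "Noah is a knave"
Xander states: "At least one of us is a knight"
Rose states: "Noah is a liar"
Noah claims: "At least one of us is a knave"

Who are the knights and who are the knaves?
Eve is a knave.
Xander is a knight.
Rose is a knave.
Noah is a knight.

Verification:
- Eve (knave) says "Noah is a knave" - this is FALSE (a lie) because Noah is a knight.
- Xander (knight) says "At least one of us is a knight" - this is TRUE because Xander and Noah are knights.
- Rose (knave) says "Noah is a liar" - this is FALSE (a lie) because Noah is a knight.
- Noah (knight) says "At least one of us is a knave" - this is TRUE because Eve and Rose are knaves.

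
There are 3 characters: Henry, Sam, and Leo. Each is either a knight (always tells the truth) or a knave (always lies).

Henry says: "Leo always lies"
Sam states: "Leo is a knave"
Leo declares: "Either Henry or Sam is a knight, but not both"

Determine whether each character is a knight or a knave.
Henry is a knight.
Sam is a knight.
Leo is a knave.

Verification:
- Henry (knight) says "Leo always lies" - this is TRUE because Leo is a knave.
- Sam (knight) says "Leo is a knave" - this is TRUE because Leo is a knave.
- Leo (knave) says "Either Henry or Sam is a knight, but not both" - this is FALSE (a lie) because Henry is a knight and Sam is a knight.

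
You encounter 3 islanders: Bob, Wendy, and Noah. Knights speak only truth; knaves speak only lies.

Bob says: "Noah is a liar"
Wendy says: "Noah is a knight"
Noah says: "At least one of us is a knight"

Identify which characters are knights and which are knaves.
Bob is a knave.
Wendy is a knight.
Noah is a knight.

Verification:
- Bob (knave) says "Noah is a liar" - this is FALSE (a lie) because Noah is a knight.
- Wendy (knight) says "Noah is a knight" - this is TRUE because Noah is a knight.
- Noah (knight) says "At least one of us is a knight" - this is TRUE because Wendy and Noah are knights.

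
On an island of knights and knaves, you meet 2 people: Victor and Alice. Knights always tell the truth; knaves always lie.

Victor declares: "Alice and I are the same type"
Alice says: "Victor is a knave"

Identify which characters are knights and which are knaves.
Victor is a knave.
Alice is a knight.

Verification:
- Victor (knave) says "Alice and I are the same type" - this is FALSE (a lie) because Victor is a knave and Alice is a knight.
- Alice (knight) says "Victor is a knave" - this is TRUE because Victor is a knave.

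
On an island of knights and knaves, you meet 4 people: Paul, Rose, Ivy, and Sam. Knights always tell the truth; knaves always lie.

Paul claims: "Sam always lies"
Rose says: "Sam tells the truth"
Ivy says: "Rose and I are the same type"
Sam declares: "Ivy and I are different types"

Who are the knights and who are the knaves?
Paul is a knave.
Rose is a knight.
Ivy is a knave.
Sam is a knight.

Verification:
- Paul (knave) says "Sam always lies" - this is FALSE (a lie) because Sam is a knight.
- Rose (knight) says "Sam tells the truth" - this is TRUE because Sam is a knight.
- Ivy (knave) says "Rose and I are the same type" - this is FALSE (a lie) because Ivy is a knave and Rose is a knight.
- Sam (knight) says "Ivy and I are different types" - this is TRUE because Sam is a knight and Ivy is a knave.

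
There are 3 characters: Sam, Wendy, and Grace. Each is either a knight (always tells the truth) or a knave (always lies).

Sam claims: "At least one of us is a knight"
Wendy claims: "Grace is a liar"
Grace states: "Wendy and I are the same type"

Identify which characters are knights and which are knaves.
Sam is a knight.
Wendy is a knight.
Grace is a knave.

Verification:
- Sam (knight) says "At least one of us is a knight" - this is TRUE because Sam and Wendy are knights.
- Wendy (knight) says "Grace is a liar" - this is TRUE because Grace is a knave.
- Grace (knave) says "Wendy and I are the same type" - this is FALSE (a lie) because Grace is a knave and Wendy is a knight.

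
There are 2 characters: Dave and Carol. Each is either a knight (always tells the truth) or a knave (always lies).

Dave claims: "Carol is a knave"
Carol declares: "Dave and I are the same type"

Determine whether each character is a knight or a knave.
Dave is a knight.
Carol is a knave.

Verification:
- Dave (knight) says "Carol is a knave" - this is TRUE because Carol is a knave.
- Carol (knave) says "Dave and I are the same type" - this is FALSE (a lie) because Carol is a knave and Dave is a knight.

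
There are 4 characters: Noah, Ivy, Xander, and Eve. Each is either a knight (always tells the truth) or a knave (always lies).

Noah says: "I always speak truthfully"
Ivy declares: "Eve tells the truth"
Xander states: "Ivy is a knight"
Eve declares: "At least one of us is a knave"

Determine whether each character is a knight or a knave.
Noah is a knave.
Ivy is a knight.
Xander is a knight.
Eve is a knight.

Verification:
- Noah (knave) says "I always speak truthfully" - this is FALSE (a lie) because Noah is a knave.
- Ivy (knight) says "Eve tells the truth" - this is TRUE because Eve is a knight.
- Xander (knight) says "Ivy is a knight" - this is TRUE because Ivy is a knight.
- Eve (knight) says "At least one of us is a knave" - this is TRUE because Noah is a knave.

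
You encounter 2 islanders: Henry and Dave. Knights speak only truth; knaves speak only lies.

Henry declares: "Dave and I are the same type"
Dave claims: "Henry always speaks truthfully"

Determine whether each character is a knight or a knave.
Henry is a knight.
Dave is a knight.

Verification:
- Henry (knight) says "Dave and I are the same type" - this is TRUE because Henry is a knight and Dave is a knight.
- Dave (knight) says "Henry always speaks truthfully" - this is TRUE because Henry is a knight.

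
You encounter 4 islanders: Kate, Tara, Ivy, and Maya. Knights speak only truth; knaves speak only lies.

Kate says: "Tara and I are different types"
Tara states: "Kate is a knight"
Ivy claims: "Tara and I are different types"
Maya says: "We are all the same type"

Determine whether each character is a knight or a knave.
Kate is a knave.
Tara is a knave.
Ivy is a knight.
Maya is a knave.

Verification:
- Kate (knave) says "Tara and I are different types" - this is FALSE (a lie) because Kate is a knave and Tara is a knave.
- Tara (knave) says "Kate is a knight" - this is FALSE (a lie) because Kate is a knave.
- Ivy (knight) says "Tara and I are different types" - this is TRUE because Ivy is a knight and Tara is a knave.
- Maya (knave) says "We are all the same type" - this is FALSE (a lie) because Ivy is a knight and Kate, Tara, and Maya are knaves.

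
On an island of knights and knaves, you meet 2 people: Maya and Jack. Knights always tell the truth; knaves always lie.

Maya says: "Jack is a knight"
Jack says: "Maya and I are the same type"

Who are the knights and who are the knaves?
Maya is a knight.
Jack is a knight.

Verification:
- Maya (knight) says "Jack is a knight" - this is TRUE because Jack is a knight.
- Jack (knight) says "Maya and I are the same type" - this is TRUE because Jack is a knight and Maya is a knight.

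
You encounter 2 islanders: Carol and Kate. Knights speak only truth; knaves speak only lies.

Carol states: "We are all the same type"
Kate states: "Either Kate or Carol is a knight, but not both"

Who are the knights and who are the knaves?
Carol is a knave.
Kate is a knight.

Verification:
- Carol (knave) says "We are all the same type" - this is FALSE (a lie) because Kate is a knight and Carol is a knave.
- Kate (knight) says "Either Kate or Carol is a knight, but not both" - this is TRUE because Kate is a knight and Carol is a knave.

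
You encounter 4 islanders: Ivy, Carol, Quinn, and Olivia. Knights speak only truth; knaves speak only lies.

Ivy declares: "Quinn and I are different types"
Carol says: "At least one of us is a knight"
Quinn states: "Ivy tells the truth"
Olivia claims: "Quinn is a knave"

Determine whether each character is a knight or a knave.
Ivy is a knave.
Carol is a knight.
Quinn is a knave.
Olivia is a knight.

Verification:
- Ivy (knave) says "Quinn and I are different types" - this is FALSE (a lie) because Ivy is a knave and Quinn is a knave.
- Carol (knight) says "At least one of us is a knight" - this is TRUE because Carol and Olivia are knights.
- Quinn (knave) says "Ivy tells the truth" - this is FALSE (a lie) because Ivy is a knave.
- Olivia (knight) says "Quinn is a knave" - this is TRUE because Quinn is a knave.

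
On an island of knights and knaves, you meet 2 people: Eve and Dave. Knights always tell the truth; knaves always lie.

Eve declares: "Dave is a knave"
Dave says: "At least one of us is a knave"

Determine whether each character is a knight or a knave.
Eve is a knave.
Dave is a knight.

Verification:
- Eve (knave) says "Dave is a knave" - this is FALSE (a lie) because Dave is a knight.
- Dave (knight) says "At least one of us is a knave" - this is TRUE because Eve is a knave.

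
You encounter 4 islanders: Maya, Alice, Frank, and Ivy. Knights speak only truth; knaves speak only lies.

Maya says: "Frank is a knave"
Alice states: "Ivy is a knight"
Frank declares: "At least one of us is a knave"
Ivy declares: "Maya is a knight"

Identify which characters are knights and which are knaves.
Maya is a knave.
Alice is a knave.
Frank is a knight.
Ivy is a knave.

Verification:
- Maya (knave) says "Frank is a knave" - this is FALSE (a lie) because Frank is a knight.
- Alice (knave) says "Ivy is a knight" - this is FALSE (a lie) because Ivy is a knave.
- Frank (knight) says "At least one of us is a knave" - this is TRUE because Maya, Alice, and Ivy are knaves.
- Ivy (knave) says "Maya is a knight" - this is FALSE (a lie) because Maya is a knave.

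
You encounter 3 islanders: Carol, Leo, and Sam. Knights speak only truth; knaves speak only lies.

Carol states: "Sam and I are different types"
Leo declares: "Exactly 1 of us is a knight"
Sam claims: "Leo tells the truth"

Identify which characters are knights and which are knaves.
Carol is a knave.
Leo is a knave.
Sam is a knave.

Verification:
- Carol (knave) says "Sam and I are different types" - this is FALSE (a lie) because Carol is a knave and Sam is a knave.
- Leo (knave) says "Exactly 1 of us is a knight" - this is FALSE (a lie) because there are 0 knights.
- Sam (knave) says "Leo tells the truth" - this is FALSE (a lie) because Leo is a knave.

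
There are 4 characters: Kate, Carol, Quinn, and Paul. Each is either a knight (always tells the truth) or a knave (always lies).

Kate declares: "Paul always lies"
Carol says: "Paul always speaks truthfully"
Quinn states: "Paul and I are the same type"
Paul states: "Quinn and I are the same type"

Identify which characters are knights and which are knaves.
Kate is a knave.
Carol is a knight.
Quinn is a knight.
Paul is a knight.

Verification:
- Kate (knave) says "Paul always lies" - this is FALSE (a lie) because Paul is a knight.
- Carol (knight) says "Paul always speaks truthfully" - this is TRUE because Paul is a knight.
- Quinn (knight) says "Paul and I are the same type" - this is TRUE because Quinn is a knight and Paul is a knight.
- Paul (knight) says "Quinn and I are the same type" - this is TRUE because Paul is a knight and Quinn is a knight.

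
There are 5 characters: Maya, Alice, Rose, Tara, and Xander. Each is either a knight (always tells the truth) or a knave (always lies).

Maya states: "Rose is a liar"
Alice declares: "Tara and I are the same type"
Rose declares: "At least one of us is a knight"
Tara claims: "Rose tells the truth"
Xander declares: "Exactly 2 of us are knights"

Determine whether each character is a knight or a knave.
Maya is a knave.
Alice is a knight.
Rose is a knight.
Tara is a knight.
Xander is a knave.

Verification:
- Maya (knave) says "Rose is a liar" - this is FALSE (a lie) because Rose is a knight.
- Alice (knight) says "Tara and I are the same type" - this is TRUE because Alice is a knight and Tara is a knight.
- Rose (knight) says "At least one of us is a knight" - this is TRUE because Alice, Rose, and Tara are knights.
- Tara (knight) says "Rose tells the truth" - this is TRUE because Rose is a knight.
- Xander (knave) says "Exactly 2 of us are knights" - this is FALSE (a lie) because there are 3 knights.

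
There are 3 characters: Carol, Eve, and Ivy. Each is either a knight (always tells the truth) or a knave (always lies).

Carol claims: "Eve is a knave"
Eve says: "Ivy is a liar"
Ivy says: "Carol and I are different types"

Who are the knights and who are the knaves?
Carol is a knave.
Eve is a knight.
Ivy is a knave.

Verification:
- Carol (knave) says "Eve is a knave" - this is FALSE (a lie) because Eve is a knight.
- Eve (knight) says "Ivy is a liar" - this is TRUE because Ivy is a knave.
- Ivy (knave) says "Carol and I are different types" - this is FALSE (a lie) because Ivy is a knave and Carol is a knave.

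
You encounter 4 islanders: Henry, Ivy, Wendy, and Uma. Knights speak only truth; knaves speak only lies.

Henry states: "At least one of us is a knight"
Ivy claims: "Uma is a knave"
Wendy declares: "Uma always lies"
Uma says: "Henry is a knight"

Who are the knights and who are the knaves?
Henry is a knight.
Ivy is a knave.
Wendy is a knave.
Uma is a knight.

Verification:
- Henry (knight) says "At least one of us is a knight" - this is TRUE because Henry and Uma are knights.
- Ivy (knave) says "Uma is a knave" - this is FALSE (a lie) because Uma is a knight.
- Wendy (knave) says "Uma always lies" - this is FALSE (a lie) because Uma is a knight.
- Uma (knight) says "Henry is a knight" - this is TRUE because Henry is a knight.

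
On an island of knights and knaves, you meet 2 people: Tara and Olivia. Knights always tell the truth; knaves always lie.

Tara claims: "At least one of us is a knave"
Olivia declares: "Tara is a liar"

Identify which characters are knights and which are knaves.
Tara is a knight.
Olivia is a knave.

Verification:
- Tara (knight) says "At least one of us is a knave" - this is TRUE because Olivia is a knave.
- Olivia (knave) says "Tara is a liar" - this is FALSE (a lie) because Tara is a knight.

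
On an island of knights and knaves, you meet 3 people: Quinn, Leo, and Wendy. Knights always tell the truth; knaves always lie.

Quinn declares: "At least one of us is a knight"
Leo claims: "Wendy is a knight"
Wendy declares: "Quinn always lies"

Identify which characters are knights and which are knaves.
Quinn is a knight.
Leo is a knave.
Wendy is a knave.

Verification:
- Quinn (knight) says "At least one of us is a knight" - this is TRUE because Quinn is a knight.
- Leo (knave) says "Wendy is a knight" - this is FALSE (a lie) because Wendy is a knave.
- Wendy (knave) says "Quinn always lies" - this is FALSE (a lie) because Quinn is a knight.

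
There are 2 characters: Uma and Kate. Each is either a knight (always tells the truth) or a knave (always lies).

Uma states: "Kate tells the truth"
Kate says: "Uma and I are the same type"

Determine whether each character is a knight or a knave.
Uma is a knight.
Kate is a knight.

Verification:
- Uma (knight) says "Kate tells the truth" - this is TRUE because Kate is a knight.
- Kate (knight) says "Uma and I are the same type" - this is TRUE because Kate is a knight and Uma is a knight.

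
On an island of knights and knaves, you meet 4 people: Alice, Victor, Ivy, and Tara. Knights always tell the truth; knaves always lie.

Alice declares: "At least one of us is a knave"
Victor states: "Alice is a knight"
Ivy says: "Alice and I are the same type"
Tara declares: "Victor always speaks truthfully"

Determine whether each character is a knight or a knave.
Alice is a knight.
Victor is a knight.
Ivy is a knave.
Tara is a knight.

Verification:
- Alice (knight) says "At least one of us is a knave" - this is TRUE because Ivy is a knave.
- Victor (knight) says "Alice is a knight" - this is TRUE because Alice is a knight.
- Ivy (knave) says "Alice and I are the same type" - this is FALSE (a lie) because Ivy is a knave and Alice is a knight.
- Tara (knight) says "Victor always speaks truthfully" - this is TRUE because Victor is a knight.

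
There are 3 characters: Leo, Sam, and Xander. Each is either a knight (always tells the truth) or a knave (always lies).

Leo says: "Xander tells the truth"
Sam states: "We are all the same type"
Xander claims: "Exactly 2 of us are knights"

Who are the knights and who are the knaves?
Leo is a knight.
Sam is a knave.
Xander is a knight.

Verification:
- Leo (knight) says "Xander tells the truth" - this is TRUE because Xander is a knight.
- Sam (knave) says "We are all the same type" - this is FALSE (a lie) because Leo and Xander are knights and Sam is a knave.
- Xander (knight) says "Exactly 2 of us are knights" - this is TRUE because there are 2 knights.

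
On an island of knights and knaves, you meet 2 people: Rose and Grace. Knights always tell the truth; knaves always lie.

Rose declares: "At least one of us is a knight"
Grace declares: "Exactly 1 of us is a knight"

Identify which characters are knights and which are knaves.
Rose is a knave.
Grace is a knave.

Verification:
- Rose (knave) says "At least one of us is a knight" - this is FALSE (a lie) because no one is a knight.
- Grace (knave) says "Exactly 1 of us is a knight" - this is FALSE (a lie) because there are 0 knights.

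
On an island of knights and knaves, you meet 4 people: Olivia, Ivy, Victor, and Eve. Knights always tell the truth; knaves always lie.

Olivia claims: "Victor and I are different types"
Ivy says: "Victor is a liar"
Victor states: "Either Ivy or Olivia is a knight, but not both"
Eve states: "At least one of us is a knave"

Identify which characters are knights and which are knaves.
Olivia is a knight.
Ivy is a knight.
Victor is a knave.
Eve is a knight.

Verification:
- Olivia (knight) says "Victor and I are different types" - this is TRUE because Olivia is a knight and Victor is a knave.
- Ivy (knight) says "Victor is a liar" - this is TRUE because Victor is a knave.
- Victor (knave) says "Either Ivy or Olivia is a knight, but not both" - this is FALSE (a lie) because Ivy is a knight and Olivia is a knight.
- Eve (knight) says "At least one of us is a knave" - this is TRUE because Victor is a knave.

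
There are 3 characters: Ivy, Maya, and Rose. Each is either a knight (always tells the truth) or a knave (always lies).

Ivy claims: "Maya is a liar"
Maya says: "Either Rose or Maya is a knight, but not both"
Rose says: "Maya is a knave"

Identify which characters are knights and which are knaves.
Ivy is a knave.
Maya is a knight.
Rose is a knave.

Verification:
- Ivy (knave) says "Maya is a liar" - this is FALSE (a lie) because Maya is a knight.
- Maya (knight) says "Either Rose or Maya is a knight, but not both" - this is TRUE because Rose is a knave and Maya is a knight.
- Rose (knave) says "Maya is a knave" - this is FALSE (a lie) because Maya is a knight.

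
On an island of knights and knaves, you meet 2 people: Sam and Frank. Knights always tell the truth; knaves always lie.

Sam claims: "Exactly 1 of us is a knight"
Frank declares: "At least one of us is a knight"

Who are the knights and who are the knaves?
Sam is a knave.
Frank is a knave.

Verification:
- Sam (knave) says "Exactly 1 of us is a knight" - this is FALSE (a lie) because there are 0 knights.
- Frank (knave) says "At least one of us is a knight" - this is FALSE (a lie) because no one is a knight.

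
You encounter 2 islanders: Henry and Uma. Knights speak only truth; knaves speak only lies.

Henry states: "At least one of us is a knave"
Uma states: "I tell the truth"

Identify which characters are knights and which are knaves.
Henry is a knight.
Uma is a knave.

Verification:
- Henry (knight) says "At least one of us is a knave" - this is TRUE because Uma is a knave.
- Uma (knave) says "I tell the truth" - this is FALSE (a lie) because Uma is a knave.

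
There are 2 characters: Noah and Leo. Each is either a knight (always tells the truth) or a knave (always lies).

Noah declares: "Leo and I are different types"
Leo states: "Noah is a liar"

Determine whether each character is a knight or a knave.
Noah is a knight.
Leo is a knave.

Verification:
- Noah (knight) says "Leo and I are different types" - this is TRUE because Noah is a knight and Leo is a knave.
- Leo (knave) says "Noah is a liar" - this is FALSE (a lie) because Noah is a knight.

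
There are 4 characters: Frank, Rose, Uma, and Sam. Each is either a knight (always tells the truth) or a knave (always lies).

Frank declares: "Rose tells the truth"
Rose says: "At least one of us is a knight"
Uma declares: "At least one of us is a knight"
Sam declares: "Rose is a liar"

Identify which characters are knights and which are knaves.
Frank is a knight.
Rose is a knight.
Uma is a knight.
Sam is a knave.

Verification:
- Frank (knight) says "Rose tells the truth" - this is TRUE because Rose is a knight.
- Rose (knight) says "At least one of us is a knight" - this is TRUE because Frank, Rose, and Uma are knights.
- Uma (knight) says "At least one of us is a knight" - this is TRUE because Frank, Rose, and Uma are knights.
- Sam (knave) says "Rose is a liar" - this is FALSE (a lie) because Rose is a knight.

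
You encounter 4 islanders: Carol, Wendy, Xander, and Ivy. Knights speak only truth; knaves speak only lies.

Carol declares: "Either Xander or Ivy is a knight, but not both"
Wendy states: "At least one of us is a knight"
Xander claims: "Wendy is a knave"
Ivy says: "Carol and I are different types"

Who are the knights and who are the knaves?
Carol is a knave.
Wendy is a knight.
Xander is a knave.
Ivy is a knave.

Verification:
- Carol (knave) says "Either Xander or Ivy is a knight, but not both" - this is FALSE (a lie) because Xander is a knave and Ivy is a knave.
- Wendy (knight) says "At least one of us is a knight" - this is TRUE because Wendy is a knight.
- Xander (knave) says "Wendy is a knave" - this is FALSE (a lie) because Wendy is a knight.
- Ivy (knave) says "Carol and I are different types" - this is FALSE (a lie) because Ivy is a knave and Carol is a knave.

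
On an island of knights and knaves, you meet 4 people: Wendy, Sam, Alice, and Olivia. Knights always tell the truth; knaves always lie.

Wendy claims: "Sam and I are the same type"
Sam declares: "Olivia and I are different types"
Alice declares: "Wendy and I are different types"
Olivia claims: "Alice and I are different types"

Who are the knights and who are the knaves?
Wendy is a knave.
Sam is a knight.
Alice is a knave.
Olivia is a knave.

Verification:
- Wendy (knave) says "Sam and I are the same type" - this is FALSE (a lie) because Wendy is a knave and Sam is a knight.
- Sam (knight) says "Olivia and I are different types" - this is TRUE because Sam is a knight and Olivia is a knave.
- Alice (knave) says "Wendy and I are different types" - this is FALSE (a lie) because Alice is a knave and Wendy is a knave.
- Olivia (knave) says "Alice and I are different types" - this is FALSE (a lie) because Olivia is a knave and Alice is a knave.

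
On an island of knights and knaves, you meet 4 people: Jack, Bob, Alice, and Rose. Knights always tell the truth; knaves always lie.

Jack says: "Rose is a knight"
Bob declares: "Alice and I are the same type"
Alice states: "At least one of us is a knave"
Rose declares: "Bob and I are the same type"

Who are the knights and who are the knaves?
Jack is a knave.
Bob is a knight.
Alice is a knight.
Rose is a knave.

Verification:
- Jack (knave) says "Rose is a knight" - this is FALSE (a lie) because Rose is a knave.
- Bob (knight) says "Alice and I are the same type" - this is TRUE because Bob is a knight and Alice is a knight.
- Alice (knight) says "At least one of us is a knave" - this is TRUE because Jack and Rose are knaves.
- Rose (knave) says "Bob and I are the same type" - this is FALSE (a lie) because Rose is a knave and Bob is a knight.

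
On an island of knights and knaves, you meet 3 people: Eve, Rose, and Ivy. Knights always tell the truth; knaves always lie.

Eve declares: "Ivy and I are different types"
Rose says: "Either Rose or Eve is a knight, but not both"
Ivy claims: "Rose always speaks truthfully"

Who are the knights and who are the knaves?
Eve is a knave.
Rose is a knave.
Ivy is a knave.

Verification:
- Eve (knave) says "Ivy and I are different types" - this is FALSE (a lie) because Eve is a knave and Ivy is a knave.
- Rose (knave) says "Either Rose or Eve is a knight, but not both" - this is FALSE (a lie) because Rose is a knave and Eve is a knave.
- Ivy (knave) says "Rose always speaks truthfully" - this is FALSE (a lie) because Rose is a knave.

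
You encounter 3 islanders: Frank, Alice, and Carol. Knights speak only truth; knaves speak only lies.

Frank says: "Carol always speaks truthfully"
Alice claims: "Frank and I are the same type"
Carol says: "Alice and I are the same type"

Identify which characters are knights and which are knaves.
Frank is a knight.
Alice is a knight.
Carol is a knight.

Verification:
- Frank (knight) says "Carol always speaks truthfully" - this is TRUE because Carol is a knight.
- Alice (knight) says "Frank and I are the same type" - this is TRUE because Alice is a knight and Frank is a knight.
- Carol (knight) says "Alice and I are the same type" - this is TRUE because Carol is a knight and Alice is a knight.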